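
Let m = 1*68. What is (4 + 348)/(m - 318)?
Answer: -176/125 ≈ -1.4080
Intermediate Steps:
m = 68
(4 + 348)/(m - 318) = (4 + 348)/(68 - 318) = 352/(-250) = 352*(-1/250) = -176/125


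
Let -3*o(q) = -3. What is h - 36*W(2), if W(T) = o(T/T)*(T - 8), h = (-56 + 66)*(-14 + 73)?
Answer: 806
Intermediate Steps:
o(q) = 1 (o(q) = -⅓*(-3) = 1)
h = 590 (h = 10*59 = 590)
W(T) = -8 + T (W(T) = 1*(T - 8) = 1*(-8 + T) = -8 + T)
h - 36*W(2) = 590 - 36*(-8 + 2) = 590 - 36*(-6) = 590 + 216 = 806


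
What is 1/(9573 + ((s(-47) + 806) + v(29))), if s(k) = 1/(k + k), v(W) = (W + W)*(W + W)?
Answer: 94/1291841 ≈ 7.2764e-5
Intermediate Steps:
v(W) = 4*W² (v(W) = (2*W)*(2*W) = 4*W²)
s(k) = 1/(2*k)
1/(9573 + ((s(-47) + 806) + v(29))) = 1/(9573 + (((½)/(-47) + 806) + 4*29²)) = 1/(9573 + (((½)*(-1/47) + 806) + 4*841)) = 1/(9573 + ((-1/94 + 806) + 3364)) = 1/(9573 + (75763/94 + 3364)) = 1/(9573 + 391979/94) = 1/(1291841/94) = 94/1291841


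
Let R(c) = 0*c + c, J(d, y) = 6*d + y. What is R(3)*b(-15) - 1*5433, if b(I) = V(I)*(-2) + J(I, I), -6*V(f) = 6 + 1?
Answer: -5741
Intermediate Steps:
J(d, y) = y + 6*d
R(c) = c (R(c) = 0 + c = c)
V(f) = -7/6 (V(f) = -(6 + 1)/6 = -1/6*7 = -7/6)
b(I) = 7/3 + 7*I (b(I) = -7/6*(-2) + (I + 6*I) = 7/3 + 7*I)
R(3)*b(-15) - 1*5433 = 3*(7/3 + 7*(-15)) - 1*5433 = 3*(7/3 - 105) - 5433 = 3*(-308/3) - 5433 = -308 - 5433 = -5741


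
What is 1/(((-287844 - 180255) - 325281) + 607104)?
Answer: -1/186276 ≈ -5.3684e-6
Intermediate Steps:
1/(((-287844 - 180255) - 325281) + 607104) = 1/((-468099 - 325281) + 607104) = 1/(-793380 + 607104) = 1/(-186276) = -1/186276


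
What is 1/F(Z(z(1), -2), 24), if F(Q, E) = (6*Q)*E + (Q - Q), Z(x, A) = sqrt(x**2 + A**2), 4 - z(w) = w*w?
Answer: sqrt(13)/1872 ≈ 0.0019260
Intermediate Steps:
z(w) = 4 - w**2 (z(w) = 4 - w*w = 4 - w**2)
Z(x, A) = sqrt(A**2 + x**2)
F(Q, E) = 6*E*Q (F(Q, E) = 6*E*Q + 0 = 6*E*Q)
1/F(Z(z(1), -2), 24) = 1/(6*24*sqrt((-2)**2 + (4 - 1*1**2)**2)) = 1/(6*24*sqrt(4 + (4 - 1*1)**2)) = 1/(6*24*sqrt(4 + (4 - 1)**2)) = 1/(6*24*sqrt(4 + 3**2)) = 1/(6*24*sqrt(4 + 9)) = 1/(6*24*sqrt(13)) = 1/(144*sqrt(13)) = sqrt(13)/1872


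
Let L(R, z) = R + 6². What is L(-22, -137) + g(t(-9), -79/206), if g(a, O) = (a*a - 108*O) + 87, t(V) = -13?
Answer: 32076/103 ≈ 311.42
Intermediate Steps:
g(a, O) = 87 + a² - 108*O (g(a, O) = (a² - 108*O) + 87 = 87 + a² - 108*O)
L(R, z) = 36 + R (L(R, z) = R + 36 = 36 + R)
L(-22, -137) + g(t(-9), -79/206) = (36 - 22) + (87 + (-13)² - (-8532)/206) = 14 + (87 + 169 - (-8532)/206) = 14 + (87 + 169 - 108*(-79/206)) = 14 + (87 + 169 + 4266/103) = 14 + 30634/103 = 32076/103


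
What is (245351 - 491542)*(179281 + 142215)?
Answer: -79149421736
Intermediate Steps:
(245351 - 491542)*(179281 + 142215) = -246191*321496 = -79149421736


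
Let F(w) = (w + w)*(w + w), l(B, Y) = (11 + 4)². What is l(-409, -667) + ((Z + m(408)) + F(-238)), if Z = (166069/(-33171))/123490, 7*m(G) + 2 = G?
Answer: 929279524726541/4096286790 ≈ 2.2686e+5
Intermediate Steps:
m(G) = -2/7 + G/7
l(B, Y) = 225 (l(B, Y) = 15² = 225)
Z = -166069/4096286790 (Z = (166069*(-1/33171))*(1/123490) = -166069/33171*1/123490 = -166069/4096286790 ≈ -4.0541e-5)
F(w) = 4*w² (F(w) = (2*w)*(2*w) = 4*w²)
l(-409, -667) + ((Z + m(408)) + F(-238)) = 225 + ((-166069/4096286790 + (-2/7 + (⅐)*408)) + 4*(-238)²) = 225 + ((-166069/4096286790 + (-2/7 + 408/7)) + 4*56644) = 225 + ((-166069/4096286790 + 58) + 226576) = 225 + (237584467751/4096286790 + 226576) = 225 + 928357860198791/4096286790 = 929279524726541/4096286790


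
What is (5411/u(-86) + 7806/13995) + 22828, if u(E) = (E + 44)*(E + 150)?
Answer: 4543395467/199040 ≈ 22827.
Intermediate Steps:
u(E) = (44 + E)*(150 + E)
(5411/u(-86) + 7806/13995) + 22828 = (5411/(6600 + (-86)² + 194*(-86)) + 7806/13995) + 22828 = (5411/(6600 + 7396 - 16684) + 7806*(1/13995)) + 22828 = (5411/(-2688) + 2602/4665) + 22828 = (5411*(-1/2688) + 2602/4665) + 22828 = (-773/384 + 2602/4665) + 22828 = -289653/199040 + 22828 = 4543395467/199040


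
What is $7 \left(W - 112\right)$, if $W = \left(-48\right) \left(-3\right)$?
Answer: $224$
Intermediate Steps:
$W = 144$
$7 \left(W - 112\right) = 7 \left(144 - 112\right) = 7 \cdot 32 = 224$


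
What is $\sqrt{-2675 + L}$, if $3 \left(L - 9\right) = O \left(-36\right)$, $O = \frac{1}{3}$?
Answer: $i \sqrt{2670} \approx 51.672 i$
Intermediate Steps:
$O = \frac{1}{3} \approx 0.33333$
$L = 5$ ($L = 9 + \frac{\frac{1}{3} \left(-36\right)}{3} = 9 + \frac{1}{3} \left(-12\right) = 9 - 4 = 5$)
$\sqrt{-2675 + L} = \sqrt{-2675 + 5} = \sqrt{-2670} = i \sqrt{2670}$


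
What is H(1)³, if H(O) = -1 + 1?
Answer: 0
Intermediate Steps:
H(O) = 0
H(1)³ = 0³ = 0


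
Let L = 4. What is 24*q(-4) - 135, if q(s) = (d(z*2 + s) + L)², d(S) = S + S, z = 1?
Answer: -135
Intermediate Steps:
d(S) = 2*S
q(s) = (8 + 2*s)² (q(s) = (2*(1*2 + s) + 4)² = (2*(2 + s) + 4)² = ((4 + 2*s) + 4)² = (8 + 2*s)²)
24*q(-4) - 135 = 24*(4*(4 - 4)²) - 135 = 24*(4*0²) - 135 = 24*(4*0) - 135 = 24*0 - 135 = 0 - 135 = -135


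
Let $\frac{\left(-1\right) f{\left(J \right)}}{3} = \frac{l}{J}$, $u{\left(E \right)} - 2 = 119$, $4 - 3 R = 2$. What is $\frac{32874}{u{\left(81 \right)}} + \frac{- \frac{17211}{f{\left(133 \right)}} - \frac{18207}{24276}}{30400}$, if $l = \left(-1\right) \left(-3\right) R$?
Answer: $\frac{4182129119}{14713600} \approx 284.24$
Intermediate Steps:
$R = \frac{2}{3}$ ($R = \frac{4}{3} - \frac{2}{3} = \frac{2}{3} \approx 0.66667$)
$u{\left(E \right)} = 121$ ($u{\left(E \right)} = 2 + 119 = 121$)
$l = 2$ ($l = \left(-1\right) \left(-3\right) \frac{2}{3} = 3 \cdot \frac{2}{3} = 2$)
$f{\left(J \right)} = - \frac{6}{J}$ ($f{\left(J \right)} = - 3 \frac{2}{J} = - \frac{6}{J}$)
$\frac{32874}{u{\left(81 \right)}} + \frac{- \frac{17211}{f{\left(133 \right)}} - \frac{18207}{24276}}{30400} = \frac{32874}{121} + \frac{- \frac{17211}{\left(-6\right) \frac{1}{133}} - \frac{18207}{24276}}{30400} = 32874 \cdot \frac{1}{121} + \left(- \frac{17211}{\left(-6\right) \frac{1}{133}} - \frac{3}{4}\right) \frac{1}{30400} = \frac{32874}{121} + \left(- \frac{17211}{- \frac{6}{133}} - \frac{3}{4}\right) \frac{1}{30400} = \frac{32874}{121} + \left(\left(-17211\right) \left(- \frac{133}{6}\right) - \frac{3}{4}\right) \frac{1}{30400} = \frac{32874}{121} + \left(\frac{763021}{2} - \frac{3}{4}\right) \frac{1}{30400} = \frac{32874}{121} + \frac{1526039}{4} \cdot \frac{1}{30400} = \frac{32874}{121} + \frac{1526039}{121600} = \frac{4182129119}{14713600}$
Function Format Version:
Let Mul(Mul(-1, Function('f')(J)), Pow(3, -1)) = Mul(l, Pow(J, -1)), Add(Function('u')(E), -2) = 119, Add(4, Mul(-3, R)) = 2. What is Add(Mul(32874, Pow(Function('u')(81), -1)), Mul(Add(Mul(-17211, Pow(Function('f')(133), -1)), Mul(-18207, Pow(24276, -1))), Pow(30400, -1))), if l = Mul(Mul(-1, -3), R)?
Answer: Rational(4182129119, 14713600) ≈ 284.24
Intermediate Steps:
R = Rational(2, 3) (R = Add(Rational(4, 3), Mul(Rational(-1, 3), 2)) = Add(Rational(4, 3), Rational(-2, 3)) = Rational(2, 3) ≈ 0.66667)
Function('u')(E) = 121 (Function('u')(E) = Add(2, 119) = 121)
l = 2 (l = Mul(Mul(-1, -3), Rational(2, 3)) = Mul(3, Rational(2, 3)) = 2)
Function('f')(J) = Mul(-6, Pow(J, -1)) (Function('f')(J) = Mul(-3, Mul(2, Pow(J, -1))) = Mul(-6, Pow(J, -1)))
Add(Mul(32874, Pow(Function('u')(81), -1)), Mul(Add(Mul(-17211, Pow(Function('f')(133), -1)), Mul(-18207, Pow(24276, -1))), Pow(30400, -1))) = Add(Mul(32874, Pow(121, -1)), Mul(Add(Mul(-17211, Pow(Mul(-6, Pow(133, -1)), -1)), Mul(-18207, Pow(24276, -1))), Pow(30400, -1))) = Add(Mul(32874, Rational(1, 121)), Mul(Add(Mul(-17211, Pow(Mul(-6, Rational(1, 133)), -1)), Mul(-18207, Rational(1, 24276))), Rational(1, 30400))) = Add(Rational(32874, 121), Mul(Add(Mul(-17211, Pow(Rational(-6, 133), -1)), Rational(-3, 4)), Rational(1, 30400))) = Add(Rational(32874, 121), Mul(Add(Mul(-17211, Rational(-133, 6)), Rational(-3, 4)), Rational(1, 30400))) = Add(Rational(32874, 121), Mul(Add(Rational(763021, 2), Rational(-3, 4)), Rational(1, 30400))) = Add(Rational(32874, 121), Mul(Rational(1526039, 4), Rational(1, 30400))) = Add(Rational(32874, 121), Rational(1526039, 121600)) = Rational(4182129119, 14713600)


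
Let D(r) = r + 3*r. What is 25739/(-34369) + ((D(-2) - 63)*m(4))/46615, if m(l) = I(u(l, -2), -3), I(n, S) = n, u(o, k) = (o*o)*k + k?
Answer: -1116856719/1602110935 ≈ -0.69712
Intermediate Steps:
D(r) = 4*r
u(o, k) = k + k*o² (u(o, k) = o²*k + k = k*o² + k = k + k*o²)
m(l) = -2 - 2*l² (m(l) = -2*(1 + l²) = -2 - 2*l²)
25739/(-34369) + ((D(-2) - 63)*m(4))/46615 = 25739/(-34369) + ((4*(-2) - 63)*(-2 - 2*4²))/46615 = 25739*(-1/34369) + ((-8 - 63)*(-2 - 2*16))*(1/46615) = -25739/34369 - 71*(-2 - 32)*(1/46615) = -25739/34369 - 71*(-34)*(1/46615) = -25739/34369 + 2414*(1/46615) = -25739/34369 + 2414/46615 = -1116856719/1602110935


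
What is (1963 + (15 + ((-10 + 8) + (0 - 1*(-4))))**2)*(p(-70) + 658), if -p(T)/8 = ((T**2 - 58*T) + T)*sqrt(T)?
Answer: 1481816 - 160162240*I*sqrt(70) ≈ 1.4818e+6 - 1.34e+9*I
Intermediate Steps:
p(T) = -8*sqrt(T)*(T**2 - 57*T) (p(T) = -8*((T**2 - 58*T) + T)*sqrt(T) = -8*(T**2 - 57*T)*sqrt(T) = -8*sqrt(T)*(T**2 - 57*T))
(1963 + (15 + ((-10 + 8) + (0 - 1*(-4))))**2)*(p(-70) + 658) = (1963 + (15 + ((-10 + 8) + (0 - 1*(-4))))**2)*(8*(-70)**(3/2)*(57 - 1*(-70)) + 658) = (1963 + (15 + (-2 + (0 + 4)))**2)*(8*(-70*I*sqrt(70))*(57 + 70) + 658) = (1963 + (15 + (-2 + 4))**2)*(8*(-70*I*sqrt(70))*127 + 658) = (1963 + (15 + 2)**2)*(-71120*I*sqrt(70) + 658) = (1963 + 17**2)*(658 - 71120*I*sqrt(70)) = (1963 + 289)*(658 - 71120*I*sqrt(70)) = 2252*(658 - 71120*I*sqrt(70)) = 1481816 - 160162240*I*sqrt(70)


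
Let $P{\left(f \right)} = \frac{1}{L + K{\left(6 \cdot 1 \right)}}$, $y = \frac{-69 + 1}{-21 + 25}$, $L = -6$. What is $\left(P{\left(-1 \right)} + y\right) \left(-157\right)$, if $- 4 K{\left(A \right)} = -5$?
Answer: $\frac{51339}{19} \approx 2702.1$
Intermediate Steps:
$K{\left(A \right)} = \frac{5}{4}$ ($K{\left(A \right)} = \left(- \frac{1}{4}\right) \left(-5\right) = \frac{5}{4}$)
$y = -17$ ($y = - \frac{68}{4} = \left(-68\right) \frac{1}{4} = -17$)
$P{\left(f \right)} = - \frac{4}{19}$ ($P{\left(f \right)} = \frac{1}{-6 + \frac{5}{4}} = \frac{1}{- \frac{19}{4}} = - \frac{4}{19}$)
$\left(P{\left(-1 \right)} + y\right) \left(-157\right) = \left(- \frac{4}{19} - 17\right) \left(-157\right) = \left(- \frac{327}{19}\right) \left(-157\right) = \frac{51339}{19}$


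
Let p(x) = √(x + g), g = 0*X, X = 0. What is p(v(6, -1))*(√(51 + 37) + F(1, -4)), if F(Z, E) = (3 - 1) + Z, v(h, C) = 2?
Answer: √2*(3 + 2*√22) ≈ 17.509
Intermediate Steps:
g = 0 (g = 0*0 = 0)
F(Z, E) = 2 + Z
p(x) = √x (p(x) = √(x + 0) = √x)
p(v(6, -1))*(√(51 + 37) + F(1, -4)) = √2*(√(51 + 37) + (2 + 1)) = √2*(√88 + 3) = √2*(2*√22 + 3) = √2*(3 + 2*√22)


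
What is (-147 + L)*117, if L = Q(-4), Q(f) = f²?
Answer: -15327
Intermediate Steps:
L = 16 (L = (-4)² = 16)
(-147 + L)*117 = (-147 + 16)*117 = -131*117 = -15327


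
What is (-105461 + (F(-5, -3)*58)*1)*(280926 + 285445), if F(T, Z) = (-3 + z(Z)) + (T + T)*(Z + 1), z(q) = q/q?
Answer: -59138760707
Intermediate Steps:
z(q) = 1
F(T, Z) = -2 + 2*T*(1 + Z) (F(T, Z) = (-3 + 1) + (T + T)*(Z + 1) = -2 + (2*T)*(1 + Z) = -2 + 2*T*(1 + Z))
(-105461 + (F(-5, -3)*58)*1)*(280926 + 285445) = (-105461 + ((-2 + 2*(-5) + 2*(-5)*(-3))*58)*1)*(280926 + 285445) = (-105461 + ((-2 - 10 + 30)*58)*1)*566371 = (-105461 + (18*58)*1)*566371 = (-105461 + 1044*1)*566371 = (-105461 + 1044)*566371 = -104417*566371 = -59138760707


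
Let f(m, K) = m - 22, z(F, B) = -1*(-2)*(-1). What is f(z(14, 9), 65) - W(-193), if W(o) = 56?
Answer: -80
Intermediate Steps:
z(F, B) = -2 (z(F, B) = 2*(-1) = -2)
f(m, K) = -22 + m
f(z(14, 9), 65) - W(-193) = (-22 - 2) - 1*56 = -24 - 56 = -80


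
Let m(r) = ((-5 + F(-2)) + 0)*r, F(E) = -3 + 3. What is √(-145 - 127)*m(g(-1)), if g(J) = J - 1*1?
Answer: 40*I*√17 ≈ 164.92*I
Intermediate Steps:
F(E) = 0
g(J) = -1 + J (g(J) = J - 1 = -1 + J)
m(r) = -5*r (m(r) = ((-5 + 0) + 0)*r = (-5 + 0)*r = -5*r)
√(-145 - 127)*m(g(-1)) = √(-145 - 127)*(-5*(-1 - 1)) = √(-272)*(-5*(-2)) = (4*I*√17)*10 = 40*I*√17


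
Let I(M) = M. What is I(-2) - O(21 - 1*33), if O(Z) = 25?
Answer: -27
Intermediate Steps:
I(-2) - O(21 - 1*33) = -2 - 1*25 = -2 - 25 = -27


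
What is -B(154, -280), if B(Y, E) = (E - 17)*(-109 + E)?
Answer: -115533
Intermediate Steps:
B(Y, E) = (-109 + E)*(-17 + E) (B(Y, E) = (-17 + E)*(-109 + E) = (-109 + E)*(-17 + E))
-B(154, -280) = -(1853 + (-280)² - 126*(-280)) = -(1853 + 78400 + 35280) = -1*115533 = -115533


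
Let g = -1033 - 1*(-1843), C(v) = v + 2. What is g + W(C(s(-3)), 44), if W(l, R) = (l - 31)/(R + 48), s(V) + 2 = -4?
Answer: 74485/92 ≈ 809.62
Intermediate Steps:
s(V) = -6 (s(V) = -2 - 4 = -6)
C(v) = 2 + v
W(l, R) = (-31 + l)/(48 + R)
g = 810 (g = -1033 + 1843 = 810)
g + W(C(s(-3)), 44) = 810 + (-31 + (2 - 6))/(48 + 44) = 810 + (-31 - 4)/92 = 810 + (1/92)*(-35) = 810 - 35/92 = 74485/92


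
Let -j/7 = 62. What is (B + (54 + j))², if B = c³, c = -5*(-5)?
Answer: 232410025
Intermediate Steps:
c = 25
j = -434 (j = -7*62 = -434)
B = 15625 (B = 25³ = 15625)
(B + (54 + j))² = (15625 + (54 - 434))² = (15625 - 380)² = 15245² = 232410025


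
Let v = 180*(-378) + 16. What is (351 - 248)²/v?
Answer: -10609/68024 ≈ -0.15596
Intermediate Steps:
v = -68024 (v = -68040 + 16 = -68024)
(351 - 248)²/v = (351 - 248)²/(-68024) = 103²*(-1/68024) = 10609*(-1/68024) = -10609/68024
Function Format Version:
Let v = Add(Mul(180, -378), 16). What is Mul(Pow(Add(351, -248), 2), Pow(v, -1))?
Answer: Rational(-10609, 68024) ≈ -0.15596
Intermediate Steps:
v = -68024 (v = Add(-68040, 16) = -68024)
Mul(Pow(Add(351, -248), 2), Pow(v, -1)) = Mul(Pow(Add(351, -248), 2), Pow(-68024, -1)) = Mul(Pow(103, 2), Rational(-1, 68024)) = Mul(10609, Rational(-1, 68024)) = Rational(-10609, 68024)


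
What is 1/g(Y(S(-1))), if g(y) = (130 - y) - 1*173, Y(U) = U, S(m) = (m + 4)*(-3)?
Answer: -1/34 ≈ -0.029412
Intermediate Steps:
S(m) = -12 - 3*m (S(m) = (4 + m)*(-3) = -12 - 3*m)
g(y) = -43 - y (g(y) = (130 - y) - 173 = -43 - y)
1/g(Y(S(-1))) = 1/(-43 - (-12 - 3*(-1))) = 1/(-43 - (-12 + 3)) = 1/(-43 - 1*(-9)) = 1/(-43 + 9) = 1/(-34) = -1/34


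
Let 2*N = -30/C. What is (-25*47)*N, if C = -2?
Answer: -17625/2 ≈ -8812.5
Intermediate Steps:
N = 15/2 (N = (-30/(-2))/2 = (-30*(-1/2))/2 = (1/2)*15 = 15/2 ≈ 7.5000)
(-25*47)*N = -25*47*(15/2) = -1175*15/2 = -17625/2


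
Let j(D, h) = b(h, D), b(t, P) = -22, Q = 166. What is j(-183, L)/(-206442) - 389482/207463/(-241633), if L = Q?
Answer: 591631699391/5174459138601459 ≈ 0.00011434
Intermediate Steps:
L = 166
j(D, h) = -22
j(-183, L)/(-206442) - 389482/207463/(-241633) = -22/(-206442) - 389482/207463/(-241633) = -22*(-1/206442) - 389482*1/207463*(-1/241633) = 11/103221 - 389482/207463*(-1/241633) = 11/103221 + 389482/50129907079 = 591631699391/5174459138601459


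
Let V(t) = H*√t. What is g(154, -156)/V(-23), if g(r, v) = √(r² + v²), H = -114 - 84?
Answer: I*√276299/2277 ≈ 0.23085*I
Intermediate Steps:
H = -198
V(t) = -198*√t
g(154, -156)/V(-23) = √(154² + (-156)²)/((-198*I*√23)) = √(23716 + 24336)/((-198*I*√23)) = √48052/((-198*I*√23)) = (2*√12013)*(I*√23/4554) = I*√276299/2277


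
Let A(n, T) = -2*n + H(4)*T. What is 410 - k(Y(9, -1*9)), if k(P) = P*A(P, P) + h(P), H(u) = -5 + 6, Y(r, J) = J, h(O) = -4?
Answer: 495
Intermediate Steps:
H(u) = 1
A(n, T) = T - 2*n (A(n, T) = -2*n + 1*T = -2*n + T = T - 2*n)
k(P) = -4 - P² (k(P) = P*(P - 2*P) - 4 = P*(-P) - 4 = -P² - 4 = -4 - P²)
410 - k(Y(9, -1*9)) = 410 - (-4 - (-1*9)²) = 410 - (-4 - 1*(-9)²) = 410 - (-4 - 1*81) = 410 - (-4 - 81) = 410 - 1*(-85) = 410 + 85 = 495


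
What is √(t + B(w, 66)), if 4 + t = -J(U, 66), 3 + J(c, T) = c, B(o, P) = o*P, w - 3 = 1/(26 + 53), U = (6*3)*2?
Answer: √1010015/79 ≈ 12.721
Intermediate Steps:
U = 36 (U = 18*2 = 36)
w = 238/79 (w = 3 + 1/(26 + 53) = 3 + 1/79 = 238/79 ≈ 3.0127)
B(o, P) = P*o
J(c, T) = -3 + c
t = -37 (t = -4 - (-3 + 36) = -4 - 1*33 = -4 - 33 = -37)
√(t + B(w, 66)) = √(-37 + 66*(238/79)) = √(-37 + 15708/79) = √(12785/79) = √1010015/79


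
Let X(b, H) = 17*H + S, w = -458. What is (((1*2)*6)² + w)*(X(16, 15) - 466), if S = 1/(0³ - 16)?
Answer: 530189/8 ≈ 66274.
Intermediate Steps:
S = -1/16 (S = 1/(0 - 16) = 1/(-16) = -1/16 ≈ -0.062500)
X(b, H) = -1/16 + 17*H (X(b, H) = 17*H - 1/16 = -1/16 + 17*H)
(((1*2)*6)² + w)*(X(16, 15) - 466) = (((1*2)*6)² - 458)*((-1/16 + 17*15) - 466) = ((2*6)² - 458)*((-1/16 + 255) - 466) = (12² - 458)*(4079/16 - 466) = (144 - 458)*(-3377/16) = -314*(-3377/16) = 530189/8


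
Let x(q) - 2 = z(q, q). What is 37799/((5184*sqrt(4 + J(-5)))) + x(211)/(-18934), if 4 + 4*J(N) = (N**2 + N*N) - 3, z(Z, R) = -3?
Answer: 1/18934 + 37799*sqrt(59)/152928 ≈ 1.8986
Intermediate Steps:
x(q) = -1 (x(q) = 2 - 3 = -1)
J(N) = -7/4 + N**2/2 (J(N) = -1 + ((N**2 + N*N) - 3)/4 = -1 + ((N**2 + N**2) - 3)/4 = -1 + (2*N**2 - 3)/4 = -1 + (-3 + 2*N**2)/4 = -1 + (-3/4 + N**2/2) = -7/4 + N**2/2)
37799/((5184*sqrt(4 + J(-5)))) + x(211)/(-18934) = 37799/((5184*sqrt(4 + (-7/4 + (1/2)*(-5)**2)))) - 1/(-18934) = 37799/((5184*sqrt(4 + (-7/4 + (1/2)*25)))) - 1*(-1/18934) = 37799/((5184*sqrt(4 + (-7/4 + 25/2)))) + 1/18934 = 37799/((5184*sqrt(4 + 43/4))) + 1/18934 = 37799/((5184*sqrt(59/4))) + 1/18934 = 37799/((5184*(sqrt(59)/2))) + 1/18934 = 37799/((2592*sqrt(59))) + 1/18934 = 37799*(sqrt(59)/152928) + 1/18934 = 37799*sqrt(59)/152928 + 1/18934 = 1/18934 + 37799*sqrt(59)/152928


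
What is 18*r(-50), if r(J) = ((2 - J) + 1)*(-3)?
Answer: -2862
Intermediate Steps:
r(J) = -9 + 3*J (r(J) = (3 - J)*(-3) = -9 + 3*J)
18*r(-50) = 18*(-9 + 3*(-50)) = 18*(-9 - 150) = 18*(-159) = -2862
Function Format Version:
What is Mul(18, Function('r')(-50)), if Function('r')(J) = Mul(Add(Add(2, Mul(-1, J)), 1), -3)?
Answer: -2862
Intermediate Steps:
Function('r')(J) = Add(-9, Mul(3, J)) (Function('r')(J) = Mul(Add(3, Mul(-1, J)), -3) = Add(-9, Mul(3, J)))
Mul(18, Function('r')(-50)) = Mul(18, Add(-9, Mul(3, -50))) = Mul(18, Add(-9, -150)) = Mul(18, -159) = -2862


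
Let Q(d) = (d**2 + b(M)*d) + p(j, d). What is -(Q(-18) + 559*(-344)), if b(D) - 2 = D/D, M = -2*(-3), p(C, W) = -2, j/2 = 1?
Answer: 192028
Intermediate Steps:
j = 2 (j = 2*1 = 2)
M = 6
b(D) = 3 (b(D) = 2 + D/D = 2 + 1 = 3)
Q(d) = -2 + d**2 + 3*d (Q(d) = (d**2 + 3*d) - 2 = -2 + d**2 + 3*d)
-(Q(-18) + 559*(-344)) = -((-2 + (-18)**2 + 3*(-18)) + 559*(-344)) = -((-2 + 324 - 54) - 192296) = -(268 - 192296) = -1*(-192028) = 192028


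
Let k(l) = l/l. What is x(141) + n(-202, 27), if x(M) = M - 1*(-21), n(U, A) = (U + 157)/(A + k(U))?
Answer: 4491/28 ≈ 160.39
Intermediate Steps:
k(l) = 1
n(U, A) = (157 + U)/(1 + A) (n(U, A) = (U + 157)/(A + 1) = (157 + U)/(1 + A))
x(M) = 21 + M (x(M) = M + 21 = 21 + M)
x(141) + n(-202, 27) = (21 + 141) + (157 - 202)/(1 + 27) = 162 - 45/28 = 4491/28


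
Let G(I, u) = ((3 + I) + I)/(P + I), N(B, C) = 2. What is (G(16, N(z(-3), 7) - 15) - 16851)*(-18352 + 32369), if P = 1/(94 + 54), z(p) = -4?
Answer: -559486298263/2369 ≈ -2.3617e+8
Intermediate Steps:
P = 1/148 ≈ 0.0067568
G(I, u) = (3 + 2*I)/(1/148 + I) (G(I, u) = ((3 + I) + I)/(1/148 + I) = (3 + 2*I)/(1/148 + I))
(G(16, N(z(-3), 7) - 15) - 16851)*(-18352 + 32369) = (148*(3 + 2*16)/(1 + 148*16) - 16851)*(-18352 + 32369) = (148*(3 + 32)/(1 + 2368) - 16851)*14017 = (148*35/2369 - 16851)*14017 = (148*(1/2369)*35 - 16851)*14017 = (5180/2369 - 16851)*14017 = -39914839/2369*14017 = -559486298263/2369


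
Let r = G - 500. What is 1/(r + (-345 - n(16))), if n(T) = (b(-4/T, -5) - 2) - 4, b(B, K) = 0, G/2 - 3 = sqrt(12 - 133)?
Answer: -833/694373 - 22*I/694373 ≈ -0.0011996 - 3.1683e-5*I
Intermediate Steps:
G = 6 + 22*I (G = 6 + 2*sqrt(12 - 133) = 6 + 2*sqrt(-121) = 6 + 2*(11*I) = 6 + 22*I ≈ 6.0 + 22.0*I)
n(T) = -6 (n(T) = (0 - 2) - 4 = -2 - 4 = -6)
r = -494 + 22*I (r = (6 + 22*I) - 500 = -494 + 22*I ≈ -494.0 + 22.0*I)
1/(r + (-345 - n(16))) = 1/((-494 + 22*I) + (-345 - 1*(-6))) = 1/((-494 + 22*I) + (-345 + 6)) = 1/((-494 + 22*I) - 339) = 1/(-833 + 22*I) = (-833 - 22*I)/694373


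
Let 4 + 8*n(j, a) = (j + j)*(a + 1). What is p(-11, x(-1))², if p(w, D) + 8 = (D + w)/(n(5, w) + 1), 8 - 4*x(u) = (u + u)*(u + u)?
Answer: 1849/36 ≈ 51.361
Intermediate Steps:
n(j, a) = -½ + j*(1 + a)/4 (n(j, a) = -½ + ((j + j)*(a + 1))/8 = -½ + ((2*j)*(1 + a))/8 = -½ + (2*j*(1 + a))/8 = -½ + j*(1 + a)/4)
x(u) = 2 - u² (x(u) = 2 - (u + u)*(u + u)/4 = 2 - 2*u*2*u/4 = 2 - u²)
p(w, D) = -8 + (D + w)/(7/4 + 5*w/4) (p(w, D) = -8 + (D + w)/((-½ + (¼)*5 + (¼)*w*5) + 1) = -8 + (D + w)/((-½ + 5/4 + 5*w/4) + 1) = -8 + (D + w)/((¾ + 5*w/4) + 1) = -8 + (D + w)/(7/4 + 5*w/4))
p(-11, x(-1))² = (4*(-14 + (2 - 1*(-1)²) - 9*(-11))/(7 + 5*(-11)))² = (4*(-14 + (2 - 1*1) + 99)/(7 - 55))² = (4*(-14 + (2 - 1) + 99)/(-48))² = (4*(-1/48)*(-14 + 1 + 99))² = (4*(-1/48)*86)² = (-43/6)² = 1849/36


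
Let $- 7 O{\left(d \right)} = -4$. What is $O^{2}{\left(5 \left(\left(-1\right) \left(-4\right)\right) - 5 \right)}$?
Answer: $\frac{16}{49} \approx 0.32653$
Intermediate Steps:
$O{\left(d \right)} = \frac{4}{7}$ ($O{\left(d \right)} = \left(- \frac{1}{7}\right) \left(-4\right) = \frac{4}{7}$)
$O^{2}{\left(5 \left(\left(-1\right) \left(-4\right)\right) - 5 \right)} = \left(\frac{4}{7}\right)^{2} = \frac{16}{49}$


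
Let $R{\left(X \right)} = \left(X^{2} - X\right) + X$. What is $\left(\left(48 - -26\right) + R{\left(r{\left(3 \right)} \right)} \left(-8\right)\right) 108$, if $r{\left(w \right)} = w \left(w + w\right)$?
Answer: $-271944$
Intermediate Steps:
$r{\left(w \right)} = 2 w^{2}$ ($r{\left(w \right)} = w 2 w = 2 w^{2}$)
$R{\left(X \right)} = X^{2}$
$\left(\left(48 - -26\right) + R{\left(r{\left(3 \right)} \right)} \left(-8\right)\right) 108 = \left(\left(48 - -26\right) + \left(2 \cdot 3^{2}\right)^{2} \left(-8\right)\right) 108 = \left(\left(48 + 26\right) + \left(2 \cdot 9\right)^{2} \left(-8\right)\right) 108 = \left(74 + 18^{2} \left(-8\right)\right) 108 = \left(74 + 324 \left(-8\right)\right) 108 = \left(74 - 2592\right) 108 = \left(-2518\right) 108 = -271944$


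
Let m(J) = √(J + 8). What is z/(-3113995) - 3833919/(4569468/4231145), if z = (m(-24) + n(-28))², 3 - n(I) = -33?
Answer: -3367654225326996851/948620033644 - 288*I/3113995 ≈ -3.5501e+6 - 9.2486e-5*I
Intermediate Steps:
n(I) = 36 (n(I) = 3 - 1*(-33) = 3 + 33 = 36)
m(J) = √(8 + J)
z = (36 + 4*I)² (z = (√(8 - 24) + 36)² = (√(-16) + 36)² = (4*I + 36)² = (36 + 4*I)² ≈ 1280.0 + 288.0*I)
z/(-3113995) - 3833919/(4569468/4231145) = (1280 + 288*I)/(-3113995) - 3833919/(4569468/4231145) = (1280 + 288*I)*(-1/3113995) - 3833919/(4569468*(1/4231145)) = (-256/622799 - 288*I/3113995) - 3833919/4569468/4231145 = (-256/622799 - 288*I/3113995) - 3833919*4231145/4569468 = (-256/622799 - 288*I/3113995) - 5407289069085/1523156 = -3367654225326996851/948620033644 - 288*I/3113995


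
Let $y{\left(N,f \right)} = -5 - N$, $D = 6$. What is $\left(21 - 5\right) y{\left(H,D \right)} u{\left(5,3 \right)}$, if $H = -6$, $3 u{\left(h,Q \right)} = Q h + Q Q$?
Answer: $128$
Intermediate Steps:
$u{\left(h,Q \right)} = \frac{Q^{2}}{3} + \frac{Q h}{3}$ ($u{\left(h,Q \right)} = \frac{Q h + Q Q}{3} = \frac{Q h + Q^{2}}{3} = \frac{Q^{2} + Q h}{3} = \frac{Q^{2}}{3} + \frac{Q h}{3}$)
$\left(21 - 5\right) y{\left(H,D \right)} u{\left(5,3 \right)} = \left(21 - 5\right) \left(-5 - -6\right) \frac{1}{3} \cdot 3 \left(3 + 5\right) = 16 \left(-5 + 6\right) \frac{1}{3} \cdot 3 \cdot 8 = 16 \cdot 1 \cdot 8 = 16 \cdot 8 = 128$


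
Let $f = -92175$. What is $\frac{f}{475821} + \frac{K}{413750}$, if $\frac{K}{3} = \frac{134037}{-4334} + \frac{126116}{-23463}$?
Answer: $- \frac{6973576702435}{35949788391924} \approx -0.19398$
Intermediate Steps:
$K = - \frac{335590625}{3081474}$ ($K = 3 \left(\frac{134037}{-4334} + \frac{126116}{-23463}\right) = 3 \left(134037 \left(- \frac{1}{4334}\right) + 126116 \left(- \frac{1}{23463}\right)\right) = 3 \left(- \frac{134037}{4334} - \frac{126116}{23463}\right) = 3 \left(- \frac{335590625}{9244422}\right) = - \frac{335590625}{3081474} \approx -108.91$)
$\frac{f}{475821} + \frac{K}{413750} = - \frac{92175}{475821} - \frac{335590625}{3081474 \cdot 413750} = \left(-92175\right) \frac{1}{475821} - \frac{536945}{2039935788} = - \frac{30725}{158607} - \frac{536945}{2039935788} = - \frac{6973576702435}{35949788391924}$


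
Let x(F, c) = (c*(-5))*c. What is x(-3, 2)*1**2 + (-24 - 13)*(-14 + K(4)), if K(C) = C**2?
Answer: -94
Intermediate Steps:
x(F, c) = -5*c**2 (x(F, c) = (-5*c)*c = -5*c**2)
x(-3, 2)*1**2 + (-24 - 13)*(-14 + K(4)) = -5*2**2*1**2 + (-24 - 13)*(-14 + 4**2) = -5*4*1 - 37*(-14 + 16) = -20*1 - 37*2 = -20 - 74 = -94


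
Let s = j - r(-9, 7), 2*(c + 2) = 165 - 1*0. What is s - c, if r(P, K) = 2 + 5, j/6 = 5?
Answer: -115/2 ≈ -57.500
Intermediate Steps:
j = 30 (j = 6*5 = 30)
r(P, K) = 7
c = 161/2 (c = -2 + (165 - 1*0)/2 = -2 + (165 + 0)/2 = -2 + (½)*165 = -2 + 165/2 = 161/2 ≈ 80.500)
s = 23 (s = 30 - 1*7 = 30 - 7 = 23)
s - c = 23 - 1*161/2 = 23 - 161/2 = -115/2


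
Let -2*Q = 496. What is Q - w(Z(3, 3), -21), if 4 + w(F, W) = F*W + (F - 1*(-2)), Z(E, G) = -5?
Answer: -346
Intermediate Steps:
Q = -248 (Q = -½*496 = -248)
w(F, W) = -2 + F + F*W (w(F, W) = -4 + (F*W + (F - 1*(-2))) = -4 + (F*W + (F + 2)) = -4 + (F*W + (2 + F)) = -4 + (2 + F + F*W) = -2 + F + F*W)
Q - w(Z(3, 3), -21) = -248 - (-2 - 5 - 5*(-21)) = -248 - (-2 - 5 + 105) = -248 - 1*98 = -248 - 98 = -346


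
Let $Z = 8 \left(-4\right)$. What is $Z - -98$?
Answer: $66$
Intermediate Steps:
$Z = -32$
$Z - -98 = -32 - -98 = -32 + 98 = 66$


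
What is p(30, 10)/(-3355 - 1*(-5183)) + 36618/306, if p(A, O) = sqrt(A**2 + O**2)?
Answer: 359/3 + 5*sqrt(10)/914 ≈ 119.68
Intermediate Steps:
p(30, 10)/(-3355 - 1*(-5183)) + 36618/306 = sqrt(30**2 + 10**2)/(-3355 - 1*(-5183)) + 36618/306 = sqrt(900 + 100)/(-3355 + 5183) + 36618*(1/306) = sqrt(1000)/1828 + 359/3 = (10*sqrt(10))*(1/1828) + 359/3 = 5*sqrt(10)/914 + 359/3 = 359/3 + 5*sqrt(10)/914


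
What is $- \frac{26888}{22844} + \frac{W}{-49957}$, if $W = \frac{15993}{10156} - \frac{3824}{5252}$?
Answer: $- \frac{4478045787428415}{3804485461683556} \approx -1.177$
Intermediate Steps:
$W = \frac{11289673}{13334828}$ ($W = 15993 \cdot \frac{1}{10156} - \frac{956}{1313} = \frac{15993}{10156} - \frac{956}{1313} = \frac{11289673}{13334828} \approx 0.84663$)
$- \frac{26888}{22844} + \frac{W}{-49957} = - \frac{26888}{22844} + \frac{11289673}{13334828 \left(-49957\right)} = \left(-26888\right) \frac{1}{22844} + \frac{11289673}{13334828} \left(- \frac{1}{49957}\right) = - \frac{6722}{5711} - \frac{11289673}{666168002396} = - \frac{4478045787428415}{3804485461683556}$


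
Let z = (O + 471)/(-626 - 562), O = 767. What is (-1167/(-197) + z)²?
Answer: 326332275025/13693212324 ≈ 23.832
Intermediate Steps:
z = -619/594 (z = (767 + 471)/(-626 - 562) = 1238/(-1188) = 1238*(-1/1188) = -619/594 ≈ -1.0421)
(-1167/(-197) + z)² = (-1167/(-197) - 619/594)² = (-1167*(-1/197) - 619/594)² = (1167/197 - 619/594)² = (571255/117018)² = 326332275025/13693212324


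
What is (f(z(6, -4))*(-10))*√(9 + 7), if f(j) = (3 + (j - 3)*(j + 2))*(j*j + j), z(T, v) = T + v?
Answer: 240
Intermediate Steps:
f(j) = (3 + (-3 + j)*(2 + j))*(j + j²) (f(j) = (3 + (-3 + j)*(2 + j))*(j² + j) = (3 + (-3 + j)*(2 + j))*(j + j²))
(f(z(6, -4))*(-10))*√(9 + 7) = (((6 - 4)*(-3 + (6 - 4)³ - 4*(6 - 4)))*(-10))*√(9 + 7) = ((2*(-3 + 2³ - 4*2))*(-10))*√16 = ((2*(-3 + 8 - 8))*(-10))*4 = ((2*(-3))*(-10))*4 = -6*(-10)*4 = 60*4 = 240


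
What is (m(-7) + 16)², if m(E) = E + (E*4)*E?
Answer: 42025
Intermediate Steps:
m(E) = E + 4*E² (m(E) = E + (4*E)*E = E + 4*E²)
(m(-7) + 16)² = (-7*(1 + 4*(-7)) + 16)² = (-7*(1 - 28) + 16)² = (-7*(-27) + 16)² = (189 + 16)² = 205² = 42025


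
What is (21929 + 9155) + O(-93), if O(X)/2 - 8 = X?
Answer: 30914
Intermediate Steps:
O(X) = 16 + 2*X
(21929 + 9155) + O(-93) = (21929 + 9155) + (16 + 2*(-93)) = 31084 + (16 - 186) = 31084 - 170 = 30914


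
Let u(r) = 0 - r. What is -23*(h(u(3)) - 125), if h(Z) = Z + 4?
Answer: 2852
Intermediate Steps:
u(r) = -r
h(Z) = 4 + Z
-23*(h(u(3)) - 125) = -23*((4 - 1*3) - 125) = -23*((4 - 3) - 125) = -23*(1 - 125) = -23*(-124) = 2852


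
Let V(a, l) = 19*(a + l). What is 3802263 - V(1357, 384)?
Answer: 3769184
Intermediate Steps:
V(a, l) = 19*a + 19*l
3802263 - V(1357, 384) = 3802263 - (19*1357 + 19*384) = 3802263 - (25783 + 7296) = 3802263 - 1*33079 = 3802263 - 33079 = 3769184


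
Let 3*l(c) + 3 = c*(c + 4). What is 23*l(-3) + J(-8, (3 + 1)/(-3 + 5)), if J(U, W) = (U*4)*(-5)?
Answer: 114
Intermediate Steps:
l(c) = -1 + c*(4 + c)/3 (l(c) = -1 + (c*(c + 4))/3 = -1 + (c*(4 + c))/3 = -1 + c*(4 + c)/3)
J(U, W) = -20*U (J(U, W) = (4*U)*(-5) = -20*U)
23*l(-3) + J(-8, (3 + 1)/(-3 + 5)) = 23*(-1 + (1/3)*(-3)**2 + (4/3)*(-3)) - 20*(-8) = 23*(-1 + (1/3)*9 - 4) + 160 = 23*(-1 + 3 - 4) + 160 = 23*(-2) + 160 = -46 + 160 = 114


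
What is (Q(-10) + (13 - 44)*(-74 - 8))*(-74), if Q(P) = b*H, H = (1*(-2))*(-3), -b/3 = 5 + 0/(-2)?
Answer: -181448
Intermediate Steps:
b = -15 (b = -3*(5 + 0/(-2)) = -3*(5 + 0*(-½)) = -3*(5 + 0) = -3*5 = -15)
H = 6 (H = -2*(-3) = 6)
Q(P) = -90 (Q(P) = -15*6 = -90)
(Q(-10) + (13 - 44)*(-74 - 8))*(-74) = (-90 + (13 - 44)*(-74 - 8))*(-74) = (-90 - 31*(-82))*(-74) = (-90 + 2542)*(-74) = 2452*(-74) = -181448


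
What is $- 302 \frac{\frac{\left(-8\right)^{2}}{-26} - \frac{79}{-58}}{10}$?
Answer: $\frac{125179}{3770} \approx 33.204$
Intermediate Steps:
$- 302 \frac{\frac{\left(-8\right)^{2}}{-26} - \frac{79}{-58}}{10} = - 302 \left(64 \left(- \frac{1}{26}\right) - - \frac{79}{58}\right) \frac{1}{10} = - 302 \left(- \frac{32}{13} + \frac{79}{58}\right) \frac{1}{10} = - 302 \left(\left(- \frac{829}{754}\right) \frac{1}{10}\right) = \left(-302\right) \left(- \frac{829}{7540}\right) = \frac{125179}{3770}$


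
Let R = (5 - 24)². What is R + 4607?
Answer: 4968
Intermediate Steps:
R = 361 (R = (-19)² = 361)
R + 4607 = 361 + 4607 = 4968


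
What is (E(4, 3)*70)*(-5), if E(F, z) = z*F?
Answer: -4200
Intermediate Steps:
E(F, z) = F*z
(E(4, 3)*70)*(-5) = ((4*3)*70)*(-5) = (12*70)*(-5) = 840*(-5) = -4200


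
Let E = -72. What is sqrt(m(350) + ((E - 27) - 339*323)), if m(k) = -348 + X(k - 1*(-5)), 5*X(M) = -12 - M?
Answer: I*sqrt(2750435)/5 ≈ 331.69*I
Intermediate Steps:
X(M) = -12/5 - M/5 (X(M) = (-12 - M)/5 = -12/5 - M/5)
m(k) = -1757/5 - k/5 (m(k) = -348 + (-12/5 - (k - 1*(-5))/5) = -348 + (-12/5 - (k + 5)/5) = -348 + (-12/5 - (5 + k)/5) = -348 + (-12/5 + (-1 - k/5)) = -348 + (-17/5 - k/5) = -1757/5 - k/5)
sqrt(m(350) + ((E - 27) - 339*323)) = sqrt((-1757/5 - 1/5*350) + ((-72 - 27) - 339*323)) = sqrt((-1757/5 - 70) + (-99 - 109497)) = sqrt(-2107/5 - 109596) = sqrt(-550087/5) = I*sqrt(2750435)/5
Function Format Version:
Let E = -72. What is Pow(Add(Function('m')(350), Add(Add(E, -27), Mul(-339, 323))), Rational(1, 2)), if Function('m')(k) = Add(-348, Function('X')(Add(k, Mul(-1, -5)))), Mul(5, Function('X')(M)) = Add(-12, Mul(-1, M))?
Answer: Mul(Rational(1, 5), I, Pow(2750435, Rational(1, 2))) ≈ Mul(331.69, I)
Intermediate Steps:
Function('X')(M) = Add(Rational(-12, 5), Mul(Rational(-1, 5), M)) (Function('X')(M) = Mul(Rational(1, 5), Add(-12, Mul(-1, M))) = Add(Rational(-12, 5), Mul(Rational(-1, 5), M)))
Function('m')(k) = Add(Rational(-1757, 5), Mul(Rational(-1, 5), k)) (Function('m')(k) = Add(-348, Add(Rational(-12, 5), Mul(Rational(-1, 5), Add(k, Mul(-1, -5))))) = Add(-348, Add(Rational(-12, 5), Mul(Rational(-1, 5), Add(k, 5)))) = Add(-348, Add(Rational(-12, 5), Mul(Rational(-1, 5), Add(5, k)))) = Add(-348, Add(Rational(-12, 5), Add(-1, Mul(Rational(-1, 5), k)))) = Add(-348, Add(Rational(-17, 5), Mul(Rational(-1, 5), k))) = Add(Rational(-1757, 5), Mul(Rational(-1, 5), k)))
Pow(Add(Function('m')(350), Add(Add(E, -27), Mul(-339, 323))), Rational(1, 2)) = Pow(Add(Add(Rational(-1757, 5), Mul(Rational(-1, 5), 350)), Add(Add(-72, -27), Mul(-339, 323))), Rational(1, 2)) = Pow(Add(Add(Rational(-1757, 5), -70), Add(-99, -109497)), Rational(1, 2)) = Pow(Add(Rational(-2107, 5), -109596), Rational(1, 2)) = Pow(Rational(-550087, 5), Rational(1, 2)) = Mul(Rational(1, 5), I, Pow(2750435, Rational(1, 2)))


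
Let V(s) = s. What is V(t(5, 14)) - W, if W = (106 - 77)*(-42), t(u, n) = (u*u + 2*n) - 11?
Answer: 1260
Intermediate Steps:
t(u, n) = -11 + u**2 + 2*n (t(u, n) = (u**2 + 2*n) - 11 = -11 + u**2 + 2*n)
W = -1218 (W = 29*(-42) = -1218)
V(t(5, 14)) - W = (-11 + 5**2 + 2*14) - 1*(-1218) = (-11 + 25 + 28) + 1218 = 42 + 1218 = 1260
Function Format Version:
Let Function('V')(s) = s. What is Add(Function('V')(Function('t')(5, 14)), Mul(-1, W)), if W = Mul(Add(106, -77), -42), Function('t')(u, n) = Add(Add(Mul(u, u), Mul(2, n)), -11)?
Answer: 1260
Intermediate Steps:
Function('t')(u, n) = Add(-11, Pow(u, 2), Mul(2, n)) (Function('t')(u, n) = Add(Add(Pow(u, 2), Mul(2, n)), -11) = Add(-11, Pow(u, 2), Mul(2, n)))
W = -1218 (W = Mul(29, -42) = -1218)
Add(Function('V')(Function('t')(5, 14)), Mul(-1, W)) = Add(Add(-11, Pow(5, 2), Mul(2, 14)), Mul(-1, -1218)) = Add(Add(-11, 25, 28), 1218) = Add(42, 1218) = 1260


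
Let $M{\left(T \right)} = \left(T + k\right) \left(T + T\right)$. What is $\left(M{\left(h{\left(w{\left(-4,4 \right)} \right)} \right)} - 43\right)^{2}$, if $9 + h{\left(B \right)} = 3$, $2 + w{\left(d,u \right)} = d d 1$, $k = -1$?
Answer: $1681$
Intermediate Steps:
$w{\left(d,u \right)} = -2 + d^{2}$ ($w{\left(d,u \right)} = -2 + d d 1 = -2 + d^{2} \cdot 1 = -2 + d^{2}$)
$h{\left(B \right)} = -6$ ($h{\left(B \right)} = -9 + 3 = -6$)
$M{\left(T \right)} = 2 T \left(-1 + T\right)$ ($M{\left(T \right)} = \left(T - 1\right) \left(T + T\right) = \left(-1 + T\right) 2 T = 2 T \left(-1 + T\right)$)
$\left(M{\left(h{\left(w{\left(-4,4 \right)} \right)} \right)} - 43\right)^{2} = \left(2 \left(-6\right) \left(-1 - 6\right) - 43\right)^{2} = \left(2 \left(-6\right) \left(-7\right) - 43\right)^{2} = \left(84 - 43\right)^{2} = 41^{2} = 1681$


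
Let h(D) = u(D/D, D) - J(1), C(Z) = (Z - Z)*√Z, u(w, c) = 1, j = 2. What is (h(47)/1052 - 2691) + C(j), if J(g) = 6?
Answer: -2830937/1052 ≈ -2691.0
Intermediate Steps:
C(Z) = 0 (C(Z) = 0*√Z = 0)
h(D) = -5 (h(D) = 1 - 1*6 = 1 - 6 = -5)
(h(47)/1052 - 2691) + C(j) = (-5/1052 - 2691) + 0 = -2830937/1052 + 0 = -2830937/1052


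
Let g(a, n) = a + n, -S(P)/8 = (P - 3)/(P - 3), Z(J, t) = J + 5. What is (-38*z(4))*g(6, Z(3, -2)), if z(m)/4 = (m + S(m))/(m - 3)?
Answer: 8512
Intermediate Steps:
Z(J, t) = 5 + J
S(P) = -8 (S(P) = -8*(P - 3)/(P - 3) = -8*(-3 + P)/(-3 + P) = -8*1 = -8)
z(m) = 4*(-8 + m)/(-3 + m) (z(m) = 4*((m - 8)/(m - 3)) = 4*((-8 + m)/(-3 + m)) = 4*(-8 + m)/(-3 + m))
(-38*z(4))*g(6, Z(3, -2)) = (-152*(-8 + 4)/(-3 + 4))*(6 + (5 + 3)) = (-152*(-4)/1)*(6 + 8) = -152*(-4)*14 = -38*(-16)*14 = 608*14 = 8512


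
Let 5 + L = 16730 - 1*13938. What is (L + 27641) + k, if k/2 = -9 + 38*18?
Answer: 31778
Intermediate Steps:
L = 2787 (L = -5 + (16730 - 1*13938) = -5 + (16730 - 13938) = -5 + 2792 = 2787)
k = 1350 (k = 2*(-9 + 38*18) = 2*(-9 + 684) = 2*675 = 1350)
(L + 27641) + k = (2787 + 27641) + 1350 = 30428 + 1350 = 31778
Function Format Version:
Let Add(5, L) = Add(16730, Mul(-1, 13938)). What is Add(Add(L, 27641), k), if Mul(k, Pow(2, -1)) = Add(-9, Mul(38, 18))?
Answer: 31778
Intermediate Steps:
L = 2787 (L = Add(-5, Add(16730, Mul(-1, 13938))) = Add(-5, Add(16730, -13938)) = Add(-5, 2792) = 2787)
k = 1350 (k = Mul(2, Add(-9, Mul(38, 18))) = Mul(2, Add(-9, 684)) = Mul(2, 675) = 1350)
Add(Add(L, 27641), k) = Add(Add(2787, 27641), 1350) = Add(30428, 1350) = 31778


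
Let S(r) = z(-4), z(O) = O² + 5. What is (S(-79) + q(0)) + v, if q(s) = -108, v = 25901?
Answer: 25814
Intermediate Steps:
z(O) = 5 + O²
S(r) = 21 (S(r) = 5 + (-4)² = 5 + 16 = 21)
(S(-79) + q(0)) + v = (21 - 108) + 25901 = -87 + 25901 = 25814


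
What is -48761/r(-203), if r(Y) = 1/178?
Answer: -8679458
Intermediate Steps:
r(Y) = 1/178
-48761/r(-203) = -48761/1/178 = -48761*178 = -8679458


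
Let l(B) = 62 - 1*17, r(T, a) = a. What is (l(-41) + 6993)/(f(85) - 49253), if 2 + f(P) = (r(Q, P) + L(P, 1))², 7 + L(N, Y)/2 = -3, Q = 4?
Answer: -1173/7505 ≈ -0.15630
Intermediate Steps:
L(N, Y) = -20 (L(N, Y) = -14 + 2*(-3) = -14 - 6 = -20)
l(B) = 45 (l(B) = 62 - 17 = 45)
f(P) = -2 + (-20 + P)² (f(P) = -2 + (P - 20)² = -2 + (-20 + P)²)
(l(-41) + 6993)/(f(85) - 49253) = (45 + 6993)/((-2 + (-20 + 85)²) - 49253) = 7038/((-2 + 65²) - 49253) = 7038/((-2 + 4225) - 49253) = 7038/(4223 - 49253) = 7038/(-45030) = 7038*(-1/45030) = -1173/7505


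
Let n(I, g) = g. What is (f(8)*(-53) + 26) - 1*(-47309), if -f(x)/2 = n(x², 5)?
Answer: 47865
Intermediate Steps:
f(x) = -10 (f(x) = -2*5 = -10)
(f(8)*(-53) + 26) - 1*(-47309) = (-10*(-53) + 26) - 1*(-47309) = (530 + 26) + 47309 = 556 + 47309 = 47865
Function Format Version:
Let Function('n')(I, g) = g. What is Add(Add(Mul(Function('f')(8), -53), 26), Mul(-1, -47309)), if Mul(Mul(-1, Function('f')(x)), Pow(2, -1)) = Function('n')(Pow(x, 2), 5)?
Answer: 47865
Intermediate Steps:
Function('f')(x) = -10 (Function('f')(x) = Mul(-2, 5) = -10)
Add(Add(Mul(Function('f')(8), -53), 26), Mul(-1, -47309)) = Add(Add(Mul(-10, -53), 26), Mul(-1, -47309)) = Add(Add(530, 26), 47309) = Add(556, 47309) = 47865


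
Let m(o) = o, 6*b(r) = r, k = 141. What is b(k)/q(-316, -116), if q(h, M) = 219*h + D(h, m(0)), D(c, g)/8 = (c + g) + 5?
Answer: -47/143384 ≈ -0.00032779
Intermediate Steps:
b(r) = r/6
D(c, g) = 40 + 8*c + 8*g (D(c, g) = 8*((c + g) + 5) = 8*(5 + c + g) = 40 + 8*c + 8*g)
q(h, M) = 40 + 227*h (q(h, M) = 219*h + (40 + 8*h + 8*0) = 219*h + (40 + 8*h + 0) = 219*h + (40 + 8*h) = 40 + 227*h)
b(k)/q(-316, -116) = ((1/6)*141)/(40 + 227*(-316)) = 47/(2*(40 - 71732)) = (47/2)/(-71692) = (47/2)*(-1/71692) = -47/143384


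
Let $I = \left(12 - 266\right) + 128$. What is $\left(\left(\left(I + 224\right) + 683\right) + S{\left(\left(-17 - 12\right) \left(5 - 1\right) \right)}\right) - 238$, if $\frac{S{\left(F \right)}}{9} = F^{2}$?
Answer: $121647$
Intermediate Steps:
$I = -126$ ($I = \left(12 - 266\right) + 128 = -254 + 128 = -126$)
$S{\left(F \right)} = 9 F^{2}$
$\left(\left(\left(I + 224\right) + 683\right) + S{\left(\left(-17 - 12\right) \left(5 - 1\right) \right)}\right) - 238 = \left(\left(\left(-126 + 224\right) + 683\right) + 9 \left(\left(-17 - 12\right) \left(5 - 1\right)\right)^{2}\right) - 238 = \left(\left(98 + 683\right) + 9 \left(\left(-29\right) 4\right)^{2}\right) - 238 = \left(781 + 9 \left(-116\right)^{2}\right) - 238 = \left(781 + 9 \cdot 13456\right) - 238 = \left(781 + 121104\right) - 238 = 121885 - 238 = 121647$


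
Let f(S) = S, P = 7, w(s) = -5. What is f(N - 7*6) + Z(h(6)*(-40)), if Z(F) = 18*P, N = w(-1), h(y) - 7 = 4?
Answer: 79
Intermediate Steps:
h(y) = 11 (h(y) = 7 + 4 = 11)
N = -5
Z(F) = 126 (Z(F) = 18*7 = 126)
f(N - 7*6) + Z(h(6)*(-40)) = (-5 - 7*6) + 126 = (-5 - 42) + 126 = -47 + 126 = 79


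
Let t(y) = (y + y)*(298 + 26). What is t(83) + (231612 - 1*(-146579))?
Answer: 431975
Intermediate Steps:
t(y) = 648*y (t(y) = (2*y)*324 = 648*y)
t(83) + (231612 - 1*(-146579)) = 648*83 + (231612 - 1*(-146579)) = 53784 + (231612 + 146579) = 53784 + 378191 = 431975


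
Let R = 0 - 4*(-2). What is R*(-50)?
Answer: -400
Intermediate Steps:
R = 8 (R = 0 + 8 = 8)
R*(-50) = 8*(-50) = -400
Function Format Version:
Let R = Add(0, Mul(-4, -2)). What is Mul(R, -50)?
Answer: -400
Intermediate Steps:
R = 8 (R = Add(0, 8) = 8)
Mul(R, -50) = Mul(8, -50) = -400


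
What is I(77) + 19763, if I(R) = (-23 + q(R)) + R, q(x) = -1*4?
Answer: 19813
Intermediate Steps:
q(x) = -4
I(R) = -27 + R (I(R) = (-23 - 4) + R = -27 + R)
I(77) + 19763 = (-27 + 77) + 19763 = 50 + 19763 = 19813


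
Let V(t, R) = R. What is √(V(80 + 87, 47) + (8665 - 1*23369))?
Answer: I*√14657 ≈ 121.07*I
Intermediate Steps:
√(V(80 + 87, 47) + (8665 - 1*23369)) = √(47 + (8665 - 1*23369)) = √(47 + (8665 - 23369)) = √(47 - 14704) = √(-14657) = I*√14657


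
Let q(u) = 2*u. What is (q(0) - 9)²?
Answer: 81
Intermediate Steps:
(q(0) - 9)² = (2*0 - 9)² = (0 - 9)² = (-9)² = 81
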